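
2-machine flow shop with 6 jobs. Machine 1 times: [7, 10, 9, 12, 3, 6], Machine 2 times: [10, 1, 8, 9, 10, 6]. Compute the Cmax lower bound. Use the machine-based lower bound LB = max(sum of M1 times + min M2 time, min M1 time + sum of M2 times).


LB1 = sum(M1 times) + min(M2 times) = 47 + 1 = 48
LB2 = min(M1 times) + sum(M2 times) = 3 + 44 = 47
Lower bound = max(LB1, LB2) = max(48, 47) = 48

48


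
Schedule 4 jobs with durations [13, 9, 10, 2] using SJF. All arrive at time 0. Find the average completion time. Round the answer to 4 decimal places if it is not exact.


SJF order (ascending): [2, 9, 10, 13]
Completion times:
  Job 1: burst=2, C=2
  Job 2: burst=9, C=11
  Job 3: burst=10, C=21
  Job 4: burst=13, C=34
Average completion = 68/4 = 17.0

17.0


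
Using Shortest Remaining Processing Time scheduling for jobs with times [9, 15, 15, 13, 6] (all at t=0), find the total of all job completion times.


Since all jobs arrive at t=0, SRPT equals SPT ordering.
SPT order: [6, 9, 13, 15, 15]
Completion times:
  Job 1: p=6, C=6
  Job 2: p=9, C=15
  Job 3: p=13, C=28
  Job 4: p=15, C=43
  Job 5: p=15, C=58
Total completion time = 6 + 15 + 28 + 43 + 58 = 150

150


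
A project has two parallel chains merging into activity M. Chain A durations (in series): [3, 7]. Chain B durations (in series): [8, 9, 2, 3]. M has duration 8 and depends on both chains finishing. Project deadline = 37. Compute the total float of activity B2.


Forward pass: ES(B2) = sum of predecessors on chain B = 8
EF = ES + duration = 8 + 9 = 17
Backward pass: LF(M) = deadline = 37; LS(M) = 37 - 8 = 29
LF(B2) = LS(M) - sum(successors on chain B) = 29 - 5 = 24
LS = LF - duration = 24 - 9 = 15
Total float = LS - ES = 15 - 8 = 7

7


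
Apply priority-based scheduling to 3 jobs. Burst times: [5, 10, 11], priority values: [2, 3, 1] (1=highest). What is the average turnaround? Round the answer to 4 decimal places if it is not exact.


Sort by priority (ascending = highest first):
Order: [(1, 11), (2, 5), (3, 10)]
Completion times:
  Priority 1, burst=11, C=11
  Priority 2, burst=5, C=16
  Priority 3, burst=10, C=26
Average turnaround = 53/3 = 17.6667

17.6667


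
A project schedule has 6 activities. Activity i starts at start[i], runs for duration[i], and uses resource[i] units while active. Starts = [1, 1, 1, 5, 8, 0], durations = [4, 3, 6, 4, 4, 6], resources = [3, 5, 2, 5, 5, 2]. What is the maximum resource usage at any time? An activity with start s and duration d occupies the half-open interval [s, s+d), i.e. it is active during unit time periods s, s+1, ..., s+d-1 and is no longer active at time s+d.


Each activity i is active on [start_i, start_i + duration_i).
Compute total resource usage per time slot:
  t=0: active resources = [2], total = 2
  t=1: active resources = [3, 5, 2, 2], total = 12
  t=2: active resources = [3, 5, 2, 2], total = 12
  t=3: active resources = [3, 5, 2, 2], total = 12
  t=4: active resources = [3, 2, 2], total = 7
  t=5: active resources = [2, 5, 2], total = 9
  t=6: active resources = [2, 5], total = 7
  t=7: active resources = [5], total = 5
  t=8: active resources = [5, 5], total = 10
  t=9: active resources = [5], total = 5
  t=10: active resources = [5], total = 5
  t=11: active resources = [5], total = 5
Peak resource demand = 12

12


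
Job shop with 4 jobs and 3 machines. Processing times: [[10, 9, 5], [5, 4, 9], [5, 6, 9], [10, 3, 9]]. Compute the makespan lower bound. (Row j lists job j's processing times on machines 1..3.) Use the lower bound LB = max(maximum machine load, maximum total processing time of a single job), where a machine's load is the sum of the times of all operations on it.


Machine loads:
  Machine 1: 10 + 5 + 5 + 10 = 30
  Machine 2: 9 + 4 + 6 + 3 = 22
  Machine 3: 5 + 9 + 9 + 9 = 32
Max machine load = 32
Job totals:
  Job 1: 24
  Job 2: 18
  Job 3: 20
  Job 4: 22
Max job total = 24
Lower bound = max(32, 24) = 32

32


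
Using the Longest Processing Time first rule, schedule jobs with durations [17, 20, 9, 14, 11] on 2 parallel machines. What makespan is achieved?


Sort jobs in decreasing order (LPT): [20, 17, 14, 11, 9]
Assign each job to the least loaded machine:
  Machine 1: jobs [20, 11, 9], load = 40
  Machine 2: jobs [17, 14], load = 31
Makespan = max load = 40

40


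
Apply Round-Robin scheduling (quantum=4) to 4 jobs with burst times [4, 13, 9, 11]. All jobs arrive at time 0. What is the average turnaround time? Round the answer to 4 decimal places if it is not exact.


Time quantum = 4
Execution trace:
  J1 runs 4 units, time = 4
  J2 runs 4 units, time = 8
  J3 runs 4 units, time = 12
  J4 runs 4 units, time = 16
  J2 runs 4 units, time = 20
  J3 runs 4 units, time = 24
  J4 runs 4 units, time = 28
  J2 runs 4 units, time = 32
  J3 runs 1 units, time = 33
  J4 runs 3 units, time = 36
  J2 runs 1 units, time = 37
Finish times: [4, 37, 33, 36]
Average turnaround = 110/4 = 27.5

27.5


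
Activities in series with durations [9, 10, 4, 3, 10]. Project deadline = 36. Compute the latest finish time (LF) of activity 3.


LF(activity 3) = deadline - sum of successor durations
Successors: activities 4 through 5 with durations [3, 10]
Sum of successor durations = 13
LF = 36 - 13 = 23

23


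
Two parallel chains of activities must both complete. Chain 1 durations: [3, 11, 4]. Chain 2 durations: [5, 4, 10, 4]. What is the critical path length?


Path A total = 3 + 11 + 4 = 18
Path B total = 5 + 4 + 10 + 4 = 23
Critical path = longest path = max(18, 23) = 23

23


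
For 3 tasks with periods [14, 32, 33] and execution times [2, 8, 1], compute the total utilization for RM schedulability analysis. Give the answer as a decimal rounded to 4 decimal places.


Compute individual utilizations (exact fractions):
  Task 1: C/T = 2/14 = 1/7 (approx. 0.1429)
  Task 2: C/T = 8/32 = 1/4 (approx. 0.25)
  Task 3: C/T = 1/33 (approx. 0.0303)
Total utilization U = 1/7 + 1/4 + 1/33 = 391/924
Rounded to 4 decimal places: U = 0.4232
RM (Liu & Layland) bound for 3 tasks = 0.779763; compare with U = 391/924 (approx. 0.423160)
U <= bound, so schedulable by RM sufficient condition.

0.4232


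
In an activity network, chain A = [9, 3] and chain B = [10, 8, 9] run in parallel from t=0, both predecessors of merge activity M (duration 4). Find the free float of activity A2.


ES(A2) = sum of predecessors on chain A = 9
EF(A2) = ES + duration = 9 + 3 = 12
Successor of A2 is M. ES(M) = max(sum(A), sum(B)) = max(12, 27) = 27
Free float = ES(successor) - EF(current) = 27 - 12 = 15

15


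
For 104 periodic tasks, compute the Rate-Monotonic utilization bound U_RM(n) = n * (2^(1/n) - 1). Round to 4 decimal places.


Compute 2^(1/104) = 1.0066871365
Subtract 1: 1.0066871365 - 1 = 0.0066871365
Multiply by n: 104 * 0.0066871365 = 0.6954621960
Round to 4 dp: 0.6955

0.6955


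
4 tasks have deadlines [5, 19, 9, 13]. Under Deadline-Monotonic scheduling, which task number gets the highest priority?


Sort tasks by relative deadline (ascending):
  Task 1: deadline = 5
  Task 3: deadline = 9
  Task 4: deadline = 13
  Task 2: deadline = 19
Priority order (highest first): [1, 3, 4, 2]
Highest priority task = 1

1


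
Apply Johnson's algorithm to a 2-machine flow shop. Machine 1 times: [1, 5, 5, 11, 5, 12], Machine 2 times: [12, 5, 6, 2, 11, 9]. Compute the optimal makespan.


Apply Johnson's rule:
  Group 1 (a <= b): [(1, 1, 12), (2, 5, 5), (3, 5, 6), (5, 5, 11)]
  Group 2 (a > b): [(6, 12, 9), (4, 11, 2)]
Optimal job order: [1, 2, 3, 5, 6, 4]
Schedule:
  Job 1: M1 done at 1, M2 done at 13
  Job 2: M1 done at 6, M2 done at 18
  Job 3: M1 done at 11, M2 done at 24
  Job 5: M1 done at 16, M2 done at 35
  Job 6: M1 done at 28, M2 done at 44
  Job 4: M1 done at 39, M2 done at 46
Makespan = 46

46


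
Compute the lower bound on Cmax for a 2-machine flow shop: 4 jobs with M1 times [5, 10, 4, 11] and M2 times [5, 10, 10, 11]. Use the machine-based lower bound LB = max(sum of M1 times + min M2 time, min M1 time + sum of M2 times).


LB1 = sum(M1 times) + min(M2 times) = 30 + 5 = 35
LB2 = min(M1 times) + sum(M2 times) = 4 + 36 = 40
Lower bound = max(LB1, LB2) = max(35, 40) = 40

40


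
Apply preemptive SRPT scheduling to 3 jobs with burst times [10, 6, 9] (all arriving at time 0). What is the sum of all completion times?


Since all jobs arrive at t=0, SRPT equals SPT ordering.
SPT order: [6, 9, 10]
Completion times:
  Job 1: p=6, C=6
  Job 2: p=9, C=15
  Job 3: p=10, C=25
Total completion time = 6 + 15 + 25 = 46

46


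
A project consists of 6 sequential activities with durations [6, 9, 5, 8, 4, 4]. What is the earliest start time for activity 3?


Activity 3 starts after activities 1 through 2 complete.
Predecessor durations: [6, 9]
ES = 6 + 9 = 15

15


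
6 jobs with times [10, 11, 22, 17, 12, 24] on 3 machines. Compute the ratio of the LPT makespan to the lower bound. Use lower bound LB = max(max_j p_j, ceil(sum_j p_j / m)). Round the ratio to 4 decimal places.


LPT order: [24, 22, 17, 12, 11, 10]
Machine loads after assignment: [34, 33, 29]
LPT makespan = 34
Lower bound = max(max_job, ceil(total/3)) = max(24, 32) = 32
Ratio = 34 / 32 = 1.0625

1.0625


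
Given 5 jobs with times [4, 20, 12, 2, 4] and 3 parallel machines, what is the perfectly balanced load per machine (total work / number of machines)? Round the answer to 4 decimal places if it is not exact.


Total processing time = 4 + 20 + 12 + 2 + 4 = 42
Number of machines = 3
Ideal balanced load = 42 / 3 = 14.0

14.0


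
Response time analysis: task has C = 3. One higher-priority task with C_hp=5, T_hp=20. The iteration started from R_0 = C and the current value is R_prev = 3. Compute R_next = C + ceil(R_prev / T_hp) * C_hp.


R_next = C + ceil(R_prev / T_hp) * C_hp
ceil(3 / 20) = ceil(0.15) = 1
Interference = 1 * 5 = 5
R_next = 3 + 5 = 8

8


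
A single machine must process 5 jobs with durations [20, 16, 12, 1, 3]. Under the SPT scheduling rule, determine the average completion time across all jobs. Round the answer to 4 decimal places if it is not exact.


Sort jobs by processing time (SPT order): [1, 3, 12, 16, 20]
Compute completion times sequentially:
  Job 1: processing = 1, completes at 1
  Job 2: processing = 3, completes at 4
  Job 3: processing = 12, completes at 16
  Job 4: processing = 16, completes at 32
  Job 5: processing = 20, completes at 52
Sum of completion times = 105
Average completion time = 105/5 = 21.0

21.0


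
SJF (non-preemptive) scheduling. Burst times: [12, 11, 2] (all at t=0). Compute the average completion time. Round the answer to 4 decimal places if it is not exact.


SJF order (ascending): [2, 11, 12]
Completion times:
  Job 1: burst=2, C=2
  Job 2: burst=11, C=13
  Job 3: burst=12, C=25
Average completion = 40/3 = 13.3333

13.3333


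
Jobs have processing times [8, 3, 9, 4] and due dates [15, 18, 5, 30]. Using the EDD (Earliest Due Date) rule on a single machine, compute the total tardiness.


Sort by due date (EDD order): [(9, 5), (8, 15), (3, 18), (4, 30)]
Compute completion times and tardiness:
  Job 1: p=9, d=5, C=9, tardiness=max(0,9-5)=4
  Job 2: p=8, d=15, C=17, tardiness=max(0,17-15)=2
  Job 3: p=3, d=18, C=20, tardiness=max(0,20-18)=2
  Job 4: p=4, d=30, C=24, tardiness=max(0,24-30)=0
Total tardiness = 8

8


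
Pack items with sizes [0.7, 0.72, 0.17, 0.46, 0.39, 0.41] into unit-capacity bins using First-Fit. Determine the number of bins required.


Place items sequentially using First-Fit:
  Item 0.7 -> new Bin 1
  Item 0.72 -> new Bin 2
  Item 0.17 -> Bin 1 (now 0.87)
  Item 0.46 -> new Bin 3
  Item 0.39 -> Bin 3 (now 0.85)
  Item 0.41 -> new Bin 4
Total bins used = 4

4


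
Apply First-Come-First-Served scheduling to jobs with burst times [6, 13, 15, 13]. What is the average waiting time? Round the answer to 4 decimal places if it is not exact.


FCFS order (as given): [6, 13, 15, 13]
Waiting times:
  Job 1: wait = 0
  Job 2: wait = 6
  Job 3: wait = 19
  Job 4: wait = 34
Sum of waiting times = 59
Average waiting time = 59/4 = 14.75

14.75


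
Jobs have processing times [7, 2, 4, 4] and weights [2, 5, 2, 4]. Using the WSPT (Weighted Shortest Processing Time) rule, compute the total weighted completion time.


Compute p/w ratios and sort ascending (WSPT): [(2, 5), (4, 4), (4, 2), (7, 2)]
Compute weighted completion times:
  Job (p=2,w=5): C=2, w*C=5*2=10
  Job (p=4,w=4): C=6, w*C=4*6=24
  Job (p=4,w=2): C=10, w*C=2*10=20
  Job (p=7,w=2): C=17, w*C=2*17=34
Total weighted completion time = 88

88


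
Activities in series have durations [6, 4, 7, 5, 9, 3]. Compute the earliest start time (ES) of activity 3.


Activity 3 starts after activities 1 through 2 complete.
Predecessor durations: [6, 4]
ES = 6 + 4 = 10

10


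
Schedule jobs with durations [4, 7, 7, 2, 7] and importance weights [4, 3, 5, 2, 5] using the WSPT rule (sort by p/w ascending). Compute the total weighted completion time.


Compute p/w ratios and sort ascending (WSPT): [(4, 4), (2, 2), (7, 5), (7, 5), (7, 3)]
Compute weighted completion times:
  Job (p=4,w=4): C=4, w*C=4*4=16
  Job (p=2,w=2): C=6, w*C=2*6=12
  Job (p=7,w=5): C=13, w*C=5*13=65
  Job (p=7,w=5): C=20, w*C=5*20=100
  Job (p=7,w=3): C=27, w*C=3*27=81
Total weighted completion time = 274

274


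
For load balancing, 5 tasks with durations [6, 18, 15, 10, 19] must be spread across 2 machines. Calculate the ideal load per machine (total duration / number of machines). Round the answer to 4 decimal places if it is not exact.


Total processing time = 6 + 18 + 15 + 10 + 19 = 68
Number of machines = 2
Ideal balanced load = 68 / 2 = 34.0

34.0


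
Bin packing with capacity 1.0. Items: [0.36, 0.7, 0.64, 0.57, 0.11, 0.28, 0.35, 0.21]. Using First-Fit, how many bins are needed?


Place items sequentially using First-Fit:
  Item 0.36 -> new Bin 1
  Item 0.7 -> new Bin 2
  Item 0.64 -> Bin 1 (now 1.0)
  Item 0.57 -> new Bin 3
  Item 0.11 -> Bin 2 (now 0.81)
  Item 0.28 -> Bin 3 (now 0.85)
  Item 0.35 -> new Bin 4
  Item 0.21 -> Bin 4 (now 0.56)
Total bins used = 4

4


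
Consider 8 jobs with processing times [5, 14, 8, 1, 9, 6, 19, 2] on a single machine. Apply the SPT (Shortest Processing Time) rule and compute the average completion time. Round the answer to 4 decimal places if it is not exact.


Sort jobs by processing time (SPT order): [1, 2, 5, 6, 8, 9, 14, 19]
Compute completion times sequentially:
  Job 1: processing = 1, completes at 1
  Job 2: processing = 2, completes at 3
  Job 3: processing = 5, completes at 8
  Job 4: processing = 6, completes at 14
  Job 5: processing = 8, completes at 22
  Job 6: processing = 9, completes at 31
  Job 7: processing = 14, completes at 45
  Job 8: processing = 19, completes at 64
Sum of completion times = 188
Average completion time = 188/8 = 23.5

23.5


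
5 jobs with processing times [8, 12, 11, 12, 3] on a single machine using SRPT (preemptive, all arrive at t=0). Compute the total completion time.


Since all jobs arrive at t=0, SRPT equals SPT ordering.
SPT order: [3, 8, 11, 12, 12]
Completion times:
  Job 1: p=3, C=3
  Job 2: p=8, C=11
  Job 3: p=11, C=22
  Job 4: p=12, C=34
  Job 5: p=12, C=46
Total completion time = 3 + 11 + 22 + 34 + 46 = 116

116


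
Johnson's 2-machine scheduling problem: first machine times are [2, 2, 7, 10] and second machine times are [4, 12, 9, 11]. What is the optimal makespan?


Apply Johnson's rule:
  Group 1 (a <= b): [(1, 2, 4), (2, 2, 12), (3, 7, 9), (4, 10, 11)]
  Group 2 (a > b): []
Optimal job order: [1, 2, 3, 4]
Schedule:
  Job 1: M1 done at 2, M2 done at 6
  Job 2: M1 done at 4, M2 done at 18
  Job 3: M1 done at 11, M2 done at 27
  Job 4: M1 done at 21, M2 done at 38
Makespan = 38

38


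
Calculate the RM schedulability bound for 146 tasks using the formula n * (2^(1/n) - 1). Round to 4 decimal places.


Compute 2^(1/146) = 1.0047588711
Subtract 1: 1.0047588711 - 1 = 0.0047588711
Multiply by n: 146 * 0.0047588711 = 0.6947951806
Round to 4 dp: 0.6948

0.6948


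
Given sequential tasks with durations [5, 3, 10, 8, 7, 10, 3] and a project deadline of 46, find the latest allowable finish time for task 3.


LF(activity 3) = deadline - sum of successor durations
Successors: activities 4 through 7 with durations [8, 7, 10, 3]
Sum of successor durations = 28
LF = 46 - 28 = 18

18


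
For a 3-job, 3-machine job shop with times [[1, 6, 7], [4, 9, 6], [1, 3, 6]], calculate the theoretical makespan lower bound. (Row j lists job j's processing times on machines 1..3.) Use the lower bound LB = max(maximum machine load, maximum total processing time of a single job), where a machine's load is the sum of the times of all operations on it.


Machine loads:
  Machine 1: 1 + 4 + 1 = 6
  Machine 2: 6 + 9 + 3 = 18
  Machine 3: 7 + 6 + 6 = 19
Max machine load = 19
Job totals:
  Job 1: 14
  Job 2: 19
  Job 3: 10
Max job total = 19
Lower bound = max(19, 19) = 19

19


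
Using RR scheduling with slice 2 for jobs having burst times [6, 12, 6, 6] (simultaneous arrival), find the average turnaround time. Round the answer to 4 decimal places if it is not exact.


Time quantum = 2
Execution trace:
  J1 runs 2 units, time = 2
  J2 runs 2 units, time = 4
  J3 runs 2 units, time = 6
  J4 runs 2 units, time = 8
  J1 runs 2 units, time = 10
  J2 runs 2 units, time = 12
  J3 runs 2 units, time = 14
  J4 runs 2 units, time = 16
  J1 runs 2 units, time = 18
  J2 runs 2 units, time = 20
  J3 runs 2 units, time = 22
  J4 runs 2 units, time = 24
  J2 runs 2 units, time = 26
  J2 runs 2 units, time = 28
  J2 runs 2 units, time = 30
Finish times: [18, 30, 22, 24]
Average turnaround = 94/4 = 23.5

23.5


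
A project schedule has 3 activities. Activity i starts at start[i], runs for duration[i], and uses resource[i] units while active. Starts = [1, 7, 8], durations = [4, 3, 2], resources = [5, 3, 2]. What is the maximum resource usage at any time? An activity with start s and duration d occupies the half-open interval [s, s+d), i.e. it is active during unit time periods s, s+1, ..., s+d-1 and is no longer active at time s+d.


Each activity i is active on [start_i, start_i + duration_i).
Compute total resource usage per time slot:
  t=0: active resources = [], total = 0
  t=1: active resources = [5], total = 5
  t=2: active resources = [5], total = 5
  t=3: active resources = [5], total = 5
  t=4: active resources = [5], total = 5
  t=5: active resources = [], total = 0
  t=6: active resources = [], total = 0
  t=7: active resources = [3], total = 3
  t=8: active resources = [3, 2], total = 5
  t=9: active resources = [3, 2], total = 5
Peak resource demand = 5

5


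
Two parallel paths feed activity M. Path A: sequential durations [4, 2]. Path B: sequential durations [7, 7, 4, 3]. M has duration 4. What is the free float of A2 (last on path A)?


ES(A2) = sum of predecessors on chain A = 4
EF(A2) = ES + duration = 4 + 2 = 6
Successor of A2 is M. ES(M) = max(sum(A), sum(B)) = max(6, 21) = 21
Free float = ES(successor) - EF(current) = 21 - 6 = 15

15


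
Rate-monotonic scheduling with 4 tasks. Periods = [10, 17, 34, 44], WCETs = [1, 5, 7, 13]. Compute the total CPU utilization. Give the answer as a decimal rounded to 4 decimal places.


Compute individual utilizations (exact fractions):
  Task 1: C/T = 1/10 (approx. 0.1)
  Task 2: C/T = 5/17 (approx. 0.2941)
  Task 3: C/T = 7/34 (approx. 0.2059)
  Task 4: C/T = 13/44 (approx. 0.2955)
Total utilization U = 1/10 + 5/17 + 7/34 + 13/44 = 197/220
Rounded to 4 decimal places: U = 0.8955
RM (Liu & Layland) bound for 4 tasks = 0.756828; compare with U = 197/220 (approx. 0.895455)
bound < U <= 1, so the RM sufficient condition is not met (inconclusive; an exact test such as response-time analysis is needed).

0.8955


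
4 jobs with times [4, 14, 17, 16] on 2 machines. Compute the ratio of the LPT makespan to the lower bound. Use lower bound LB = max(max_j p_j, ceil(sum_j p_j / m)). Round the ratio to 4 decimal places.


LPT order: [17, 16, 14, 4]
Machine loads after assignment: [21, 30]
LPT makespan = 30
Lower bound = max(max_job, ceil(total/2)) = max(17, 26) = 26
Ratio = 30 / 26 = 1.1538

1.1538


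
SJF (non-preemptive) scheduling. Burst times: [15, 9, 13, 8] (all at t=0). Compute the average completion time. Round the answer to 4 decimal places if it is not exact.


SJF order (ascending): [8, 9, 13, 15]
Completion times:
  Job 1: burst=8, C=8
  Job 2: burst=9, C=17
  Job 3: burst=13, C=30
  Job 4: burst=15, C=45
Average completion = 100/4 = 25.0

25.0


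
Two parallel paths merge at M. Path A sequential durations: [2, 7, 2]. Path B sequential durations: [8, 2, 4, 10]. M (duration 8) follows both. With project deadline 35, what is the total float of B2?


Forward pass: ES(B2) = sum of predecessors on chain B = 8
EF = ES + duration = 8 + 2 = 10
Backward pass: LF(M) = deadline = 35; LS(M) = 35 - 8 = 27
LF(B2) = LS(M) - sum(successors on chain B) = 27 - 14 = 13
LS = LF - duration = 13 - 2 = 11
Total float = LS - ES = 11 - 8 = 3

3


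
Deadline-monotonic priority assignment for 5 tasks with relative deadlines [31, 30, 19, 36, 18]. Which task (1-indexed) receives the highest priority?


Sort tasks by relative deadline (ascending):
  Task 5: deadline = 18
  Task 3: deadline = 19
  Task 2: deadline = 30
  Task 1: deadline = 31
  Task 4: deadline = 36
Priority order (highest first): [5, 3, 2, 1, 4]
Highest priority task = 5

5


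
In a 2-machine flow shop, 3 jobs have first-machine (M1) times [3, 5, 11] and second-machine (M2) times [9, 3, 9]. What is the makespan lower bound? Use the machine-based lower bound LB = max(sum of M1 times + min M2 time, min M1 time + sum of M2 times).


LB1 = sum(M1 times) + min(M2 times) = 19 + 3 = 22
LB2 = min(M1 times) + sum(M2 times) = 3 + 21 = 24
Lower bound = max(LB1, LB2) = max(22, 24) = 24

24


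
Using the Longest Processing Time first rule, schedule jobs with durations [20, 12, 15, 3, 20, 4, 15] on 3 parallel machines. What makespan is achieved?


Sort jobs in decreasing order (LPT): [20, 20, 15, 15, 12, 4, 3]
Assign each job to the least loaded machine:
  Machine 1: jobs [20, 12], load = 32
  Machine 2: jobs [20, 4, 3], load = 27
  Machine 3: jobs [15, 15], load = 30
Makespan = max load = 32

32


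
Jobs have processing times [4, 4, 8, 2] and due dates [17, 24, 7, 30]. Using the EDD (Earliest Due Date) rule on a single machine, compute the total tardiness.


Sort by due date (EDD order): [(8, 7), (4, 17), (4, 24), (2, 30)]
Compute completion times and tardiness:
  Job 1: p=8, d=7, C=8, tardiness=max(0,8-7)=1
  Job 2: p=4, d=17, C=12, tardiness=max(0,12-17)=0
  Job 3: p=4, d=24, C=16, tardiness=max(0,16-24)=0
  Job 4: p=2, d=30, C=18, tardiness=max(0,18-30)=0
Total tardiness = 1

1


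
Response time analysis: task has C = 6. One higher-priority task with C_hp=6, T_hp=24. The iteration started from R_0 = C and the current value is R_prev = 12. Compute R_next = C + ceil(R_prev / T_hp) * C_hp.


R_next = C + ceil(R_prev / T_hp) * C_hp
ceil(12 / 24) = ceil(0.5) = 1
Interference = 1 * 6 = 6
R_next = 6 + 6 = 12
R_next = R_prev, so the iteration has converged (response time = 12).

12


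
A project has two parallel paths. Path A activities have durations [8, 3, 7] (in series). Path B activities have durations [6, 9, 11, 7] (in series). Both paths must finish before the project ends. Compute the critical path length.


Path A total = 8 + 3 + 7 = 18
Path B total = 6 + 9 + 11 + 7 = 33
Critical path = longest path = max(18, 33) = 33

33


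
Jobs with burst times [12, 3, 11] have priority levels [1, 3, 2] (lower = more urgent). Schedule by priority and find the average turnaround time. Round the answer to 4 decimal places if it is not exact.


Sort by priority (ascending = highest first):
Order: [(1, 12), (2, 11), (3, 3)]
Completion times:
  Priority 1, burst=12, C=12
  Priority 2, burst=11, C=23
  Priority 3, burst=3, C=26
Average turnaround = 61/3 = 20.3333

20.3333


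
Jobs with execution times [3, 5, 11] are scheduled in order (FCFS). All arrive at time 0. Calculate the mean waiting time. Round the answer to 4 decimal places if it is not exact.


FCFS order (as given): [3, 5, 11]
Waiting times:
  Job 1: wait = 0
  Job 2: wait = 3
  Job 3: wait = 8
Sum of waiting times = 11
Average waiting time = 11/3 = 3.6667

3.6667


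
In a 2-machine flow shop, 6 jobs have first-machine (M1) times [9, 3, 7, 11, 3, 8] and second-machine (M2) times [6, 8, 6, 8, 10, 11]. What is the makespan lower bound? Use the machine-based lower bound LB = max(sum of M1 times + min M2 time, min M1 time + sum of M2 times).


LB1 = sum(M1 times) + min(M2 times) = 41 + 6 = 47
LB2 = min(M1 times) + sum(M2 times) = 3 + 49 = 52
Lower bound = max(LB1, LB2) = max(47, 52) = 52

52


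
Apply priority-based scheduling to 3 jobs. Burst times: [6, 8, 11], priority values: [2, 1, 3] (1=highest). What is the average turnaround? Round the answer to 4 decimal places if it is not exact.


Sort by priority (ascending = highest first):
Order: [(1, 8), (2, 6), (3, 11)]
Completion times:
  Priority 1, burst=8, C=8
  Priority 2, burst=6, C=14
  Priority 3, burst=11, C=25
Average turnaround = 47/3 = 15.6667

15.6667


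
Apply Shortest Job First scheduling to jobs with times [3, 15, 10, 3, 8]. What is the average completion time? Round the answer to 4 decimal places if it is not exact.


SJF order (ascending): [3, 3, 8, 10, 15]
Completion times:
  Job 1: burst=3, C=3
  Job 2: burst=3, C=6
  Job 3: burst=8, C=14
  Job 4: burst=10, C=24
  Job 5: burst=15, C=39
Average completion = 86/5 = 17.2

17.2


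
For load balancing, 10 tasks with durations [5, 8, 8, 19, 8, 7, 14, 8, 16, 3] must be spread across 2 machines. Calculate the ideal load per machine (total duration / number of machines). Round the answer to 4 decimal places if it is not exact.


Total processing time = 5 + 8 + 8 + 19 + 8 + 7 + 14 + 8 + 16 + 3 = 96
Number of machines = 2
Ideal balanced load = 96 / 2 = 48.0

48.0


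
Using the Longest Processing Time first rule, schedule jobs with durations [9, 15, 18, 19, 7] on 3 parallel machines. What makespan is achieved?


Sort jobs in decreasing order (LPT): [19, 18, 15, 9, 7]
Assign each job to the least loaded machine:
  Machine 1: jobs [19], load = 19
  Machine 2: jobs [18, 7], load = 25
  Machine 3: jobs [15, 9], load = 24
Makespan = max load = 25

25


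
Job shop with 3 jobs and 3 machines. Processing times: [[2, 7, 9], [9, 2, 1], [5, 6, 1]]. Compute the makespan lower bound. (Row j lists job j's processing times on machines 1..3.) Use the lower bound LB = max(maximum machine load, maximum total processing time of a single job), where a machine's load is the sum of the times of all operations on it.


Machine loads:
  Machine 1: 2 + 9 + 5 = 16
  Machine 2: 7 + 2 + 6 = 15
  Machine 3: 9 + 1 + 1 = 11
Max machine load = 16
Job totals:
  Job 1: 18
  Job 2: 12
  Job 3: 12
Max job total = 18
Lower bound = max(16, 18) = 18

18


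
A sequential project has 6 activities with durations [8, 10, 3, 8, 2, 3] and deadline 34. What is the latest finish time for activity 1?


LF(activity 1) = deadline - sum of successor durations
Successors: activities 2 through 6 with durations [10, 3, 8, 2, 3]
Sum of successor durations = 26
LF = 34 - 26 = 8

8


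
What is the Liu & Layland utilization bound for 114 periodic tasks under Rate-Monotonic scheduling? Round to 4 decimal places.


Compute 2^(1/114) = 1.0060987606
Subtract 1: 1.0060987606 - 1 = 0.0060987606
Multiply by n: 114 * 0.0060987606 = 0.6952587084
Round to 4 dp: 0.6953

0.6953


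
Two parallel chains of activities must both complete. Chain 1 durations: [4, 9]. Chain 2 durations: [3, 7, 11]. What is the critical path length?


Path A total = 4 + 9 = 13
Path B total = 3 + 7 + 11 = 21
Critical path = longest path = max(13, 21) = 21

21


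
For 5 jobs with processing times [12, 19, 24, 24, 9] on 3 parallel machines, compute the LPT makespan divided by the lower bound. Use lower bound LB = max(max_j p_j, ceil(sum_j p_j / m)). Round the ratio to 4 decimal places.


LPT order: [24, 24, 19, 12, 9]
Machine loads after assignment: [33, 24, 31]
LPT makespan = 33
Lower bound = max(max_job, ceil(total/3)) = max(24, 30) = 30
Ratio = 33 / 30 = 1.1

1.1


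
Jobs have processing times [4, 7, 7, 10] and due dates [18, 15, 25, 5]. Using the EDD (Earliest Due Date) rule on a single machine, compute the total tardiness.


Sort by due date (EDD order): [(10, 5), (7, 15), (4, 18), (7, 25)]
Compute completion times and tardiness:
  Job 1: p=10, d=5, C=10, tardiness=max(0,10-5)=5
  Job 2: p=7, d=15, C=17, tardiness=max(0,17-15)=2
  Job 3: p=4, d=18, C=21, tardiness=max(0,21-18)=3
  Job 4: p=7, d=25, C=28, tardiness=max(0,28-25)=3
Total tardiness = 13

13


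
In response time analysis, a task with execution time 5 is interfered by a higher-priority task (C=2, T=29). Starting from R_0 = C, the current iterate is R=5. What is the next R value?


R_next = C + ceil(R_prev / T_hp) * C_hp
ceil(5 / 29) = ceil(0.1724) = 1
Interference = 1 * 2 = 2
R_next = 5 + 2 = 7

7


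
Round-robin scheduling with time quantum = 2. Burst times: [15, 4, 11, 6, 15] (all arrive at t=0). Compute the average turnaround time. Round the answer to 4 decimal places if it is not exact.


Time quantum = 2
Execution trace:
  J1 runs 2 units, time = 2
  J2 runs 2 units, time = 4
  J3 runs 2 units, time = 6
  J4 runs 2 units, time = 8
  J5 runs 2 units, time = 10
  J1 runs 2 units, time = 12
  J2 runs 2 units, time = 14
  J3 runs 2 units, time = 16
  J4 runs 2 units, time = 18
  J5 runs 2 units, time = 20
  J1 runs 2 units, time = 22
  J3 runs 2 units, time = 24
  J4 runs 2 units, time = 26
  J5 runs 2 units, time = 28
  J1 runs 2 units, time = 30
  J3 runs 2 units, time = 32
  J5 runs 2 units, time = 34
  J1 runs 2 units, time = 36
  J3 runs 2 units, time = 38
  J5 runs 2 units, time = 40
  J1 runs 2 units, time = 42
  J3 runs 1 units, time = 43
  J5 runs 2 units, time = 45
  J1 runs 2 units, time = 47
  J5 runs 2 units, time = 49
  J1 runs 1 units, time = 50
  J5 runs 1 units, time = 51
Finish times: [50, 14, 43, 26, 51]
Average turnaround = 184/5 = 36.8

36.8


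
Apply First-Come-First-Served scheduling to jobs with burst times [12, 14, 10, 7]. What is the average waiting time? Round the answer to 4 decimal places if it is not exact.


FCFS order (as given): [12, 14, 10, 7]
Waiting times:
  Job 1: wait = 0
  Job 2: wait = 12
  Job 3: wait = 26
  Job 4: wait = 36
Sum of waiting times = 74
Average waiting time = 74/4 = 18.5

18.5


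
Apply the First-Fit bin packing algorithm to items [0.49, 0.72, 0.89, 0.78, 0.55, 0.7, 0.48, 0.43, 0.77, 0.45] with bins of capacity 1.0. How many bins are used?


Place items sequentially using First-Fit:
  Item 0.49 -> new Bin 1
  Item 0.72 -> new Bin 2
  Item 0.89 -> new Bin 3
  Item 0.78 -> new Bin 4
  Item 0.55 -> new Bin 5
  Item 0.7 -> new Bin 6
  Item 0.48 -> Bin 1 (now 0.97)
  Item 0.43 -> Bin 5 (now 0.98)
  Item 0.77 -> new Bin 7
  Item 0.45 -> new Bin 8
Total bins used = 8

8


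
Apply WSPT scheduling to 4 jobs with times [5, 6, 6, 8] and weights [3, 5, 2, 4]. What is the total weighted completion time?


Compute p/w ratios and sort ascending (WSPT): [(6, 5), (5, 3), (8, 4), (6, 2)]
Compute weighted completion times:
  Job (p=6,w=5): C=6, w*C=5*6=30
  Job (p=5,w=3): C=11, w*C=3*11=33
  Job (p=8,w=4): C=19, w*C=4*19=76
  Job (p=6,w=2): C=25, w*C=2*25=50
Total weighted completion time = 189

189


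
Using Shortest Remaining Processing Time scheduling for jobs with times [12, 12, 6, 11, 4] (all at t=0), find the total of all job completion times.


Since all jobs arrive at t=0, SRPT equals SPT ordering.
SPT order: [4, 6, 11, 12, 12]
Completion times:
  Job 1: p=4, C=4
  Job 2: p=6, C=10
  Job 3: p=11, C=21
  Job 4: p=12, C=33
  Job 5: p=12, C=45
Total completion time = 4 + 10 + 21 + 33 + 45 = 113

113


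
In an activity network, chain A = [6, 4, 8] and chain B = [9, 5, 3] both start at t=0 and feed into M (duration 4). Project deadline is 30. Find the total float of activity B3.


Forward pass: ES(B3) = sum of predecessors on chain B = 14
EF = ES + duration = 14 + 3 = 17
Backward pass: LF(M) = deadline = 30; LS(M) = 30 - 4 = 26
LF(B3) = LS(M) - sum(successors on chain B) = 26 - 0 = 26
LS = LF - duration = 26 - 3 = 23
Total float = LS - ES = 23 - 14 = 9

9


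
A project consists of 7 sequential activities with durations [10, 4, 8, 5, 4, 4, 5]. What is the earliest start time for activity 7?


Activity 7 starts after activities 1 through 6 complete.
Predecessor durations: [10, 4, 8, 5, 4, 4]
ES = 10 + 4 + 8 + 5 + 4 + 4 = 35

35


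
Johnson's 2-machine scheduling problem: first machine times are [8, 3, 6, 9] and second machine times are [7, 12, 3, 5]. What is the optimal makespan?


Apply Johnson's rule:
  Group 1 (a <= b): [(2, 3, 12)]
  Group 2 (a > b): [(1, 8, 7), (4, 9, 5), (3, 6, 3)]
Optimal job order: [2, 1, 4, 3]
Schedule:
  Job 2: M1 done at 3, M2 done at 15
  Job 1: M1 done at 11, M2 done at 22
  Job 4: M1 done at 20, M2 done at 27
  Job 3: M1 done at 26, M2 done at 30
Makespan = 30

30


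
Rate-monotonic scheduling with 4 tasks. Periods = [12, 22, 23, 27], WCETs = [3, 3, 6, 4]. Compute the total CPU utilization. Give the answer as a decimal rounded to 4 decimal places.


Compute individual utilizations (exact fractions):
  Task 1: C/T = 3/12 = 1/4 (approx. 0.25)
  Task 2: C/T = 3/22 (approx. 0.1364)
  Task 3: C/T = 6/23 (approx. 0.2609)
  Task 4: C/T = 4/27 (approx. 0.1481)
Total utilization U = 1/4 + 3/22 + 6/23 + 4/27 = 21733/27324
Rounded to 4 decimal places: U = 0.7954
RM (Liu & Layland) bound for 4 tasks = 0.756828; compare with U = 21733/27324 (approx. 0.795381)
bound < U <= 1, so the RM sufficient condition is not met (inconclusive; an exact test such as response-time analysis is needed).

0.7954


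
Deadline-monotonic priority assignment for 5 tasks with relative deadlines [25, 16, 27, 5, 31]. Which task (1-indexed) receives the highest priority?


Sort tasks by relative deadline (ascending):
  Task 4: deadline = 5
  Task 2: deadline = 16
  Task 1: deadline = 25
  Task 3: deadline = 27
  Task 5: deadline = 31
Priority order (highest first): [4, 2, 1, 3, 5]
Highest priority task = 4

4


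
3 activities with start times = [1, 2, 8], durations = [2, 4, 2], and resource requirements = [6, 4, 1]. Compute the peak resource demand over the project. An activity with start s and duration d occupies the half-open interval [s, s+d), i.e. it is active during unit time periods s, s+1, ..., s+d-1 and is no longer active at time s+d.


Each activity i is active on [start_i, start_i + duration_i).
Compute total resource usage per time slot:
  t=0: active resources = [], total = 0
  t=1: active resources = [6], total = 6
  t=2: active resources = [6, 4], total = 10
  t=3: active resources = [4], total = 4
  t=4: active resources = [4], total = 4
  t=5: active resources = [4], total = 4
  t=6: active resources = [], total = 0
  t=7: active resources = [], total = 0
  t=8: active resources = [1], total = 1
  t=9: active resources = [1], total = 1
Peak resource demand = 10

10


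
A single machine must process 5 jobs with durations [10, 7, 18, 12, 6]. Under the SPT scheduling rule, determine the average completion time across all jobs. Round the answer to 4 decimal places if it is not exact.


Sort jobs by processing time (SPT order): [6, 7, 10, 12, 18]
Compute completion times sequentially:
  Job 1: processing = 6, completes at 6
  Job 2: processing = 7, completes at 13
  Job 3: processing = 10, completes at 23
  Job 4: processing = 12, completes at 35
  Job 5: processing = 18, completes at 53
Sum of completion times = 130
Average completion time = 130/5 = 26.0

26.0


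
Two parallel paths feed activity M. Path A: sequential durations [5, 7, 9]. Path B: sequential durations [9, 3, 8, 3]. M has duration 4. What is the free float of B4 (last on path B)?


ES(B4) = sum of predecessors on chain B = 20
EF(B4) = ES + duration = 20 + 3 = 23
Successor of B4 is M. ES(M) = max(sum(A), sum(B)) = max(21, 23) = 23
Free float = ES(successor) - EF(current) = 23 - 23 = 0

0


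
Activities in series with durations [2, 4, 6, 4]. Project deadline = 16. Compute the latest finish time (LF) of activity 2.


LF(activity 2) = deadline - sum of successor durations
Successors: activities 3 through 4 with durations [6, 4]
Sum of successor durations = 10
LF = 16 - 10 = 6

6


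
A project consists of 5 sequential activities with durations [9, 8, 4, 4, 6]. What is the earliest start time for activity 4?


Activity 4 starts after activities 1 through 3 complete.
Predecessor durations: [9, 8, 4]
ES = 9 + 8 + 4 = 21

21


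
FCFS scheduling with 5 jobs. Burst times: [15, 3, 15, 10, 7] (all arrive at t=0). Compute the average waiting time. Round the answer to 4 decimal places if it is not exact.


FCFS order (as given): [15, 3, 15, 10, 7]
Waiting times:
  Job 1: wait = 0
  Job 2: wait = 15
  Job 3: wait = 18
  Job 4: wait = 33
  Job 5: wait = 43
Sum of waiting times = 109
Average waiting time = 109/5 = 21.8

21.8


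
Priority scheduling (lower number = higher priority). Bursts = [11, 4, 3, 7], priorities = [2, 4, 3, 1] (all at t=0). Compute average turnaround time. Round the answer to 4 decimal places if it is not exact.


Sort by priority (ascending = highest first):
Order: [(1, 7), (2, 11), (3, 3), (4, 4)]
Completion times:
  Priority 1, burst=7, C=7
  Priority 2, burst=11, C=18
  Priority 3, burst=3, C=21
  Priority 4, burst=4, C=25
Average turnaround = 71/4 = 17.75

17.75


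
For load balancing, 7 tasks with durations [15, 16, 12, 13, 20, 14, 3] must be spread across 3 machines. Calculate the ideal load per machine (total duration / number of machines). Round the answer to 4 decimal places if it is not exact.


Total processing time = 15 + 16 + 12 + 13 + 20 + 14 + 3 = 93
Number of machines = 3
Ideal balanced load = 93 / 3 = 31.0

31.0


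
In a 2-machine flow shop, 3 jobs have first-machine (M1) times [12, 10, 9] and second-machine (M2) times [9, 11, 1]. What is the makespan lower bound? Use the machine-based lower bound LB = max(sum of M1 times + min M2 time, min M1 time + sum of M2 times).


LB1 = sum(M1 times) + min(M2 times) = 31 + 1 = 32
LB2 = min(M1 times) + sum(M2 times) = 9 + 21 = 30
Lower bound = max(LB1, LB2) = max(32, 30) = 32

32


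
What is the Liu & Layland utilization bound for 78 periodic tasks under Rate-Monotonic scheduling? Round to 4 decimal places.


Compute 2^(1/78) = 1.0089261045
Subtract 1: 1.0089261045 - 1 = 0.0089261045
Multiply by n: 78 * 0.0089261045 = 0.6962361510
Round to 4 dp: 0.6962

0.6962


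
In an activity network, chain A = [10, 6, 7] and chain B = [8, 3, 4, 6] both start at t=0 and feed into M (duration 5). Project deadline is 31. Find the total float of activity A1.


Forward pass: ES(A1) = sum of predecessors on chain A = 0
EF = ES + duration = 0 + 10 = 10
Backward pass: LF(M) = deadline = 31; LS(M) = 31 - 5 = 26
LF(A1) = LS(M) - sum(successors on chain A) = 26 - 13 = 13
LS = LF - duration = 13 - 10 = 3
Total float = LS - ES = 3 - 0 = 3

3


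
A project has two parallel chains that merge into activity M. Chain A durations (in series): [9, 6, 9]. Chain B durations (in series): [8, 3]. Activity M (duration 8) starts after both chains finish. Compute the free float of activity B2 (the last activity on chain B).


ES(B2) = sum of predecessors on chain B = 8
EF(B2) = ES + duration = 8 + 3 = 11
Successor of B2 is M. ES(M) = max(sum(A), sum(B)) = max(24, 11) = 24
Free float = ES(successor) - EF(current) = 24 - 11 = 13

13


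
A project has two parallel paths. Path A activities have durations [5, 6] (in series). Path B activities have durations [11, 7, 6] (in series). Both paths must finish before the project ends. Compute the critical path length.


Path A total = 5 + 6 = 11
Path B total = 11 + 7 + 6 = 24
Critical path = longest path = max(11, 24) = 24

24


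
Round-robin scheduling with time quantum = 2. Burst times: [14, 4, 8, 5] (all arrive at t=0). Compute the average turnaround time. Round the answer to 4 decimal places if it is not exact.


Time quantum = 2
Execution trace:
  J1 runs 2 units, time = 2
  J2 runs 2 units, time = 4
  J3 runs 2 units, time = 6
  J4 runs 2 units, time = 8
  J1 runs 2 units, time = 10
  J2 runs 2 units, time = 12
  J3 runs 2 units, time = 14
  J4 runs 2 units, time = 16
  J1 runs 2 units, time = 18
  J3 runs 2 units, time = 20
  J4 runs 1 units, time = 21
  J1 runs 2 units, time = 23
  J3 runs 2 units, time = 25
  J1 runs 2 units, time = 27
  J1 runs 2 units, time = 29
  J1 runs 2 units, time = 31
Finish times: [31, 12, 25, 21]
Average turnaround = 89/4 = 22.25

22.25
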